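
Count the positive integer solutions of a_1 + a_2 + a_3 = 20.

Substitute a'_i = a_i - 1 (so a'_i >= 0). Then sum a'_i = 20 - 3 = 17.
Stars and bars: C(17+3-1, 3-1) = C(19,2).

Final answer: C(19,2) = 171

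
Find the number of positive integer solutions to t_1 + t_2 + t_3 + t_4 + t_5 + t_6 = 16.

Substitute t'_i = t_i - 1 (so t'_i >= 0). Then sum t'_i = 16 - 6 = 10.
Stars and bars: C(10+6-1, 6-1) = C(15,5).

Final answer: C(15,5) = 3003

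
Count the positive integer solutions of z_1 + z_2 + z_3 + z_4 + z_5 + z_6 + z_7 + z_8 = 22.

Substitute z'_i = z_i - 1 (so z'_i >= 0). Then sum z'_i = 22 - 8 = 14.
Stars and bars: C(14+8-1, 8-1) = C(21,7).

Final answer: C(21,7) = 116280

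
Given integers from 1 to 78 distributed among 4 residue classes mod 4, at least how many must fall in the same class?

By pigeonhole with 78 objects and 4 categories: ceiling(78/4).

Final answer: 20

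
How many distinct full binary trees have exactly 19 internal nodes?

The structures are counted by the Catalan number C_n. Here n = 19.
C_n = C(2n,n) - C(2n,n+1), so C_{19} = C(38,19) - C(38,20) = 35345263800 - 33578000610.

Final answer: C_{19} = 1767263190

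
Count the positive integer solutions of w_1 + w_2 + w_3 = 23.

Substitute w'_i = w_i - 1 (so w'_i >= 0). Then sum w'_i = 23 - 3 = 20.
Stars and bars: C(20+3-1, 3-1) = C(22,2).

Final answer: C(22,2) = 231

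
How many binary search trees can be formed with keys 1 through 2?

This is a standard Catalan-number count: the answer is C_n. Here n = 2.
C_n = C(2n,n) - C(2n,n+1), so C_{2} = C(4,2) - C(4,3) = 6 - 4.

Final answer: C_{2} = 2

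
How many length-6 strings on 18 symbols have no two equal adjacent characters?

Let g(n) count such strings. g(1) = 18, and each valid string of length n-1 extends in 17 ways (any symbol but the last), so g(n) = 17 g(n-1).
Total: g(6) = 18 x 17^5.

Final answer: 18 x 17^{5} = 25557426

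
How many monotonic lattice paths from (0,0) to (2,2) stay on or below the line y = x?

Total monotonic paths to (2,2): C(4,2) = 6.
By the reflection principle, paths that go above the diagonal number C(4,3) = 4.
Valid Dyck paths: 6 - 4.
(Check: C(4,2) - C(4,3) = C(4,2)/3, the Catalan number C_{2}.)

Final answer: C_{2} = 2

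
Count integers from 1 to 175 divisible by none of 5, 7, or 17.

|div by 5|=35, |div by 7|=25, |div by 17|=10.
|div by 5&7|=5, |div by 5&17|=2, |div by 7&17|=1, |div by all|=0.
By inclusion-exclusion, divisible by at least one: 35+25+10-5-2-1+0 = 62.
Not divisible by any: 175 - 62.

Final answer: 113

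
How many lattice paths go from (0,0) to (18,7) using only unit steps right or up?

Each path has 18 right steps and 7 up steps in some order (25 steps total).
Choose which 7 of the 25 steps are up: C(25,7).

Final answer: C(25,7) = 480700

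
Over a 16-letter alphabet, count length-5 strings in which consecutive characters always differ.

Let g(n) count such strings. g(1) = 16, and each valid string of length n-1 extends in 15 ways (any symbol but the last), so g(n) = 15 g(n-1).
Total: g(5) = 16 x 15^4.

Final answer: 16 x 15^{4} = 810000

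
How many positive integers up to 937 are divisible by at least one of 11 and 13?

Multiples of 11: 85. Multiples of 13: 72. Of both (lcm=143): 6.
By inclusion-exclusion: 85 + 72 - 6.

Final answer: 151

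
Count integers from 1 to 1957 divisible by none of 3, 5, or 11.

|div by 3|=652, |div by 5|=391, |div by 11|=177.
|div by 3&5|=130, |div by 3&11|=59, |div by 5&11|=35, |div by all|=11.
By inclusion-exclusion, divisible by at least one: 652+391+177-130-59-35+11 = 1007.
Not divisible by any: 1957 - 1007.

Final answer: 950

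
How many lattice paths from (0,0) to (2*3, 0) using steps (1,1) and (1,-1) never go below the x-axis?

Total monotonic paths to (3,3): C(6,3) = 20.
Reflecting each bad path at its first crossing gives a bijection with paths to (2,4): C(6,4) = 15.
Valid Dyck paths: 20 - 15.
(Equivalently, C_{3} = C(6,3)/4 = 20/4.)

Final answer: C_{3} = 5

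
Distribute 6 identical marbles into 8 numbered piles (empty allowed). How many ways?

Stars and bars: C(n+k-1, k-1) = C(13,7).

Final answer: C(13,7) = 1716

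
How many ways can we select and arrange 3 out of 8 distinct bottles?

P(8,3) = 8!/(8-3)! = 8!/5!.

Final answer: P(8,3) = 336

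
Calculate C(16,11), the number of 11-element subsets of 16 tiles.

C(16,11) = 16!/(11! x 5!).

Final answer: \binom{16}{11} = 4368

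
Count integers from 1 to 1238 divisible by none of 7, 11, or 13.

|div by 7|=176, |div by 11|=112, |div by 13|=95.
|div by 7&11|=16, |div by 7&13|=13, |div by 11&13|=8, |div by all|=1.
By inclusion-exclusion, divisible by at least one: 176+112+95-16-13-8+1 = 347.
Not divisible by any: 1238 - 347.

Final answer: 891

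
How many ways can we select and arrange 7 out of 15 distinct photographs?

P(15,7) = 15!/(15-7)! = 15!/8!.

Final answer: P(15,7) = 32432400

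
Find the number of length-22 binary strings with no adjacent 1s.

Let a(n) count valid strings. If the last bit is 0 the prefix is any valid string of length n-1; if it is 1 the string must end in 01 with a valid prefix of length n-2. So a(n) = a(n-1) + a(n-2), a(1)=2, a(2)=3.
Building up term by term: a(1)=2, a(2)=3, a(3)=5, a(4)=8, a(5)=13, a(6)=21, a(7)=34, a(8)=55, a(9)=89, a(10)=144, a(11)=233, a(12)=377, a(13)=610, a(14)=987, a(15)=1597, a(16)=2584, a(17)=4181, a(18)=6765, a(19)=10946, a(20)=17711, a(21)=28657, a(22)=46368.

Final answer: 46368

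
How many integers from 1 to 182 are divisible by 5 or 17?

Multiples of 5: 36. Multiples of 17: 10. Of both (lcm=85): 2.
By inclusion-exclusion: 36 + 10 - 2.

Final answer: 44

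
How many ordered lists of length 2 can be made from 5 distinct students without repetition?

P(5,2) = 5!/(5-2)! = 5!/3!.

Final answer: P(5,2) = 20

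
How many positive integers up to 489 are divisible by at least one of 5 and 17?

Multiples of 5: 97. Multiples of 17: 28. Of both (lcm=85): 5.
By inclusion-exclusion: 97 + 28 - 5.

Final answer: 120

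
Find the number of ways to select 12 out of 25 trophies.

C(25,12) = 25!/(12! x 13!).

Final answer: \binom{25}{12} = 5200300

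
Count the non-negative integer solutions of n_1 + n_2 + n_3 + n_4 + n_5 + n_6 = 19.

Stars and bars with 19 stars and 5 bars:
C(19+6-1, 6-1) = C(24,5).

Final answer: C(24,5) = 42504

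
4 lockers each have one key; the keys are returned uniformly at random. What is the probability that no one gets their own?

Derangements satisfy D(n) = (n-1)(D(n-1) + D(n-2)), starting from D(0)=1, D(1)=0.
Building up: D(2)=1, D(3)=2, D(4)=9.
Total arrangements: 4! = 24.
Probability = D(4)/4! = 3/8.

Final answer: D(4)/4! = 9/24 = 0.375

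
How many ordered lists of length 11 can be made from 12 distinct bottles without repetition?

P(12,11) = 12!/(12-11)! = 12!/1!.

Final answer: P(12,11) = 479001600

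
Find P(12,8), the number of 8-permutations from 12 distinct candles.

P(12,8) = 12!/(12-8)! = 12!/4!.

Final answer: P(12,8) = 19958400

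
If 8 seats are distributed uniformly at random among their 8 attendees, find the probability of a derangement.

D(n) = (n-1)(D(n-1) + D(n-2)), D(0)=1, D(1)=0.
Building up: D(2)=1, D(3)=2, D(4)=9, D(5)=44, D(6)=265, D(7)=1854, D(8)=14833.
Total arrangements: 8! = 40320.
Probability = D(8)/8! = 2119/5760.

Final answer: D(8)/8! = 14833/40320 = 0.367882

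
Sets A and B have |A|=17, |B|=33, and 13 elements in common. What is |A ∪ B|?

|A union B| = |A| + |B| - |A intersect B| = 17 + 33 - 13.

Final answer: 37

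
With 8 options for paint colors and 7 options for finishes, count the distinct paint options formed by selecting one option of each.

By the multiplication principle: 8 x 7.

Final answer: 56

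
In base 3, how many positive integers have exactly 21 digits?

Leading digit: 2 options (nonzero). Other 20 digit(s): 3 options each.
Total: 2 x 3^20.

Final answer: 6973568802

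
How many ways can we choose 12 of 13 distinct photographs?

C(13,12) = 13!/(12! x 1!).

Final answer: \binom{13}{12} = 13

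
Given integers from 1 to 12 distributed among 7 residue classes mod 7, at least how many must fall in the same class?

By pigeonhole with 12 objects and 7 categories: ceiling(12/7).

Final answer: 2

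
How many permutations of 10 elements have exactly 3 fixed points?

Choose which 3 elements are fixed: C(10,3) = 120.
Derange the remaining 7 using D(j) = (j-1)(D(j-1) + D(j-2)), D(0)=1, D(1)=0: D(2)=1, D(3)=2, D(4)=9, D(5)=44, D(6)=265, D(7)=1854.
Total: 120 x 1854.

Final answer: C(10,3) D(7) = 222480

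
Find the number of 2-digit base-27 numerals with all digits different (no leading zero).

First digit: 26 (nonzero). Second: 26 (not first). Third: 25, etc.
Total: 26 x 26.

Final answer: 676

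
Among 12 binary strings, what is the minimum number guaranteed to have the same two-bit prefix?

There are 4 possible values for two-bit prefix. With 12 binary strings and 4 categories, by pigeonhole: ceiling(12/4).

Final answer: 3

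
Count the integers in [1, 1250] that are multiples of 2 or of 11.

Multiples of 2: 625. Multiples of 11: 113. Of both (lcm=22): 56.
By inclusion-exclusion: 625 + 113 - 56.

Final answer: 682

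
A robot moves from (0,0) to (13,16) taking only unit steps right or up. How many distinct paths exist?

Each path has 13 right steps and 16 up steps in some order (29 steps total).
Choose which 16 of the 29 steps are up: C(29,16).

Final answer: C(29,16) = 67863915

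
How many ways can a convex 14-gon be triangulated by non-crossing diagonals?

This is counted by the nth Catalan number C_n. Here n = 14 - 2 = 12.
C_n = C(2n,n)/(n+1), so C_{12} = C(24,12)/13 = 2704156/13.

Final answer: C_{12} = 208012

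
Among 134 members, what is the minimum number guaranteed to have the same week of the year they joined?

There are 52 possible values for week of the year they joined. With 134 members and 52 categories, by pigeonhole: ceiling(134/52).

Final answer: 3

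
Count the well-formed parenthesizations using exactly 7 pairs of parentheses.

This is counted by the nth Catalan number C_n. Here n = 7 (pairs).
C_n = C(2n,n) - C(2n,n+1), so C_{7} = C(14,7) - C(14,8) = 3432 - 3003.

Final answer: C_{7} = 429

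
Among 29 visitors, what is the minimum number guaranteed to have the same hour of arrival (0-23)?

There are 24 possible values for hour of arrival (0-23). With 29 visitors and 24 categories, by pigeonhole: ceiling(29/24).

Final answer: 2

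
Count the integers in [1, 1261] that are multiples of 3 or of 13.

Multiples of 3: 420. Multiples of 13: 97. Of both (lcm=39): 32.
By inclusion-exclusion: 420 + 97 - 32.

Final answer: 485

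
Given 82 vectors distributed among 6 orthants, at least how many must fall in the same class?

By pigeonhole with 82 objects and 6 categories: ceiling(82/6).

Final answer: 14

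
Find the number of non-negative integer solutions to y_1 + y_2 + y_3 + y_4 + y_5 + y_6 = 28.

Stars and bars with 28 stars and 5 bars:
C(28+6-1, 6-1) = C(33,5).

Final answer: C(33,5) = 237336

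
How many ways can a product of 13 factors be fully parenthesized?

This is a standard Catalan-number count: the answer is C_n. Here n = 13 - 1 = 12.
C_n = C(2n,n)/(n+1), so C_{12} = C(24,12)/13 = 2704156/13.

Final answer: C_{12} = 208012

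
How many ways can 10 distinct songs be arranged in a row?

The number of ways to arrange 10 distinct objects is 10!.

Final answer: 10! = 3628800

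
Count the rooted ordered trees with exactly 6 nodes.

This is a standard Catalan-number count: the answer is C_n. Here n = 6 - 1 = 5.
C_n = C(2n,n)/(n+1), so C_{5} = C(10,5)/6 = 252/6.

Final answer: C_{5} = 42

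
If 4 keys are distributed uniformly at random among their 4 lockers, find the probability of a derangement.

Derangements satisfy D(n) = (n-1)(D(n-1) + D(n-2)), starting from D(0)=1, D(1)=0.
Building up: D(2)=1, D(3)=2, D(4)=9.
Total arrangements: 4! = 24.
Probability = D(4)/4! = 3/8.

Final answer: D(4)/4! = 9/24 = 0.375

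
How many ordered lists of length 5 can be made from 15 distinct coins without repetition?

P(15,5) = 15!/(15-5)! = 15!/10!.

Final answer: P(15,5) = 360360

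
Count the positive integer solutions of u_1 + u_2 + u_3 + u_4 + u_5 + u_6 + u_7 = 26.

Substitute u'_i = u_i - 1 (so u'_i >= 0). Then sum u'_i = 26 - 7 = 19.
Stars and bars: C(19+7-1, 7-1) = C(25,6).

Final answer: C(25,6) = 177100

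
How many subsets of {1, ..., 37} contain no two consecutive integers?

Let a(n) count such subsets of {1, ..., n}. Either n is excluded (a(n-1) ways) or n is included, forcing n-1 out (a(n-2) ways), so a(n) = a(n-1) + a(n-2) with a(1)=2, a(2)=3.
Computing successive values: a(1)=2, a(2)=3, a(3)=5, a(4)=8, a(5)=13, a(6)=21, a(7)=34, a(8)=55, a(9)=89, a(10)=144, a(11)=233, a(12)=377, a(13)=610, a(14)=987, a(15)=1597, a(16)=2584, a(17)=4181, a(18)=6765, a(19)=10946, a(20)=17711, a(21)=28657, a(22)=46368, a(23)=75025, a(24)=121393, a(25)=196418, a(26)=317811, a(27)=514229, a(28)=832040, a(29)=1346269, a(30)=2178309, a(31)=3524578, a(32)=5702887, a(33)=9227465, a(34)=14930352, a(35)=24157817, a(36)=39088169, a(37)=63245986.

Final answer: 63245986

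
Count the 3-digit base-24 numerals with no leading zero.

These are the integers in [24^2, 24^3), so the count is 24^3 - 24^2 = 23 x 24^2.

Final answer: 13248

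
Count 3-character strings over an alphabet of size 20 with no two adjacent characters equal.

Let g(n) count such strings. g(1) = 20, and each valid string of length n-1 extends in 19 ways (any symbol but the last), so g(n) = 19 g(n-1).
Total: g(3) = 20 x 19^2.

Final answer: 20 x 19^{2} = 7220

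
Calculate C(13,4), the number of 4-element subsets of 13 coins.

C(13,4) = 13!/(4! x (13-4)!).

Final answer: C(13,4) = 715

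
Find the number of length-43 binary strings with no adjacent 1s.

A valid string ends in 0 (append to any length-(n-1) valid string) or in 01 (append to any length-(n-2) valid string), so a(n) = a(n-1) + a(n-2) with a(1)=2, a(2)=3.
Building up term by term: a(1)=2, a(2)=3, a(3)=5, a(4)=8, a(5)=13, a(6)=21, a(7)=34, a(8)=55, a(9)=89, a(10)=144, a(11)=233, a(12)=377, a(13)=610, a(14)=987, a(15)=1597, a(16)=2584, a(17)=4181, a(18)=6765, a(19)=10946, a(20)=17711, a(21)=28657, a(22)=46368, a(23)=75025, a(24)=121393, a(25)=196418, a(26)=317811, a(27)=514229, a(28)=832040, a(29)=1346269, a(30)=2178309, a(31)=3524578, a(32)=5702887, a(33)=9227465, a(34)=14930352, a(35)=24157817, a(36)=39088169, a(37)=63245986, a(38)=102334155, a(39)=165580141, a(40)=267914296, a(41)=433494437, a(42)=701408733, a(43)=1134903170.

Final answer: 1134903170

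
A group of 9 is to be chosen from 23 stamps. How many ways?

C(23,9) = 23!/(9! x 14!).

Final answer: \binom{23}{9} = 817190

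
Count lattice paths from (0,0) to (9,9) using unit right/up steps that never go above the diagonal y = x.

Total monotonic paths to (9,9): C(18,9) = 48620.
By the reflection principle, paths that go above the diagonal number C(18,10) = 43758.
Valid Dyck paths: 48620 - 43758.
(Equivalently, C_{9} = C(18,9)/10 = 48620/10.)

Final answer: C_{9} = 4862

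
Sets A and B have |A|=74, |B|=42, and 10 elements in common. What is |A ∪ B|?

|A union B| = |A| + |B| - |A intersect B| = 74 + 42 - 10.

Final answer: 106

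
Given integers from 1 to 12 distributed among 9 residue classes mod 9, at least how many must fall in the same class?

By pigeonhole with 12 objects and 9 categories: ceiling(12/9).

Final answer: 2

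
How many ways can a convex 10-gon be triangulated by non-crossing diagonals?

The structures are counted by the Catalan number C_n. Here n = 10 - 2 = 8.
C_n = C(2n,n)/(n+1), so C_{8} = C(16,8)/9 = 12870/9.

Final answer: C_{8} = 1430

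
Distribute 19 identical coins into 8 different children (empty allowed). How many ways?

Stars and bars: C(n+k-1, k-1) = C(26,7).

Final answer: C(26,7) = 657800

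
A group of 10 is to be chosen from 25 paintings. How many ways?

C(25,10) = 25!/(10! x 15!).

Final answer: \binom{25}{10} = 3268760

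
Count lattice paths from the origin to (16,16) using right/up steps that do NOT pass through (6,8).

Total paths to (16,16): C(32,16) = 601080390.
Paths through (6,8): C(14,8) x C(18,8) = 131405274.
Avoiding (6,8): 601080390 - 131405274.

Final answer: 469675116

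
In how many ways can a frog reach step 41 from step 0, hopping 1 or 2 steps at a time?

Let f(n) be the number of climbs. Removing the last move (1 or 2 steps) gives f(n) = f(n-1) + f(n-2); base cases f(1)=1, f(2)=2.
Iterating the recurrence: f(1)=1, f(2)=2, f(3)=3, f(4)=5, f(5)=8, f(6)=13, f(7)=21, f(8)=34, f(9)=55, f(10)=89, f(11)=144, f(12)=233, f(13)=377, f(14)=610, f(15)=987, f(16)=1597, f(17)=2584, f(18)=4181, f(19)=6765, f(20)=10946, f(21)=17711, f(22)=28657, f(23)=46368, f(24)=75025, f(25)=121393, f(26)=196418, f(27)=317811, f(28)=514229, f(29)=832040, f(30)=1346269, f(31)=2178309, f(32)=3524578, f(33)=5702887, f(34)=9227465, f(35)=14930352, f(36)=24157817, f(37)=39088169, f(38)=63245986, f(39)=102334155, f(40)=165580141, f(41)=267914296.

Final answer: 267914296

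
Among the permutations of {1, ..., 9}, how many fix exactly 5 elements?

Choose which 5 elements are fixed: C(9,5) = 126.
Derange the remaining 4 using D(j) = (j-1)(D(j-1) + D(j-2)), D(0)=1, D(1)=0: D(2)=1, D(3)=2, D(4)=9.
Total: 126 x 9.

Final answer: C(9,5) D(4) = 1134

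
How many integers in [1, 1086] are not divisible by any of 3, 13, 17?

|div by 3|=362, |div by 13|=83, |div by 17|=63.
|div by 3&13|=27, |div by 3&17|=21, |div by 13&17|=4, |div by all|=1.
By inclusion-exclusion, divisible by at least one: 362+83+63-27-21-4+1 = 457.
Not divisible by any: 1086 - 457.

Final answer: 629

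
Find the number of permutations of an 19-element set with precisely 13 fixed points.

Choose which 13 elements are fixed: C(19,13) = 27132.
Derange the remaining 6 using D(j) = (j-1)(D(j-1) + D(j-2)), D(0)=1, D(1)=0: D(2)=1, D(3)=2, D(4)=9, D(5)=44, D(6)=265.
Total: 27132 x 265.

Final answer: C(19,13) D(6) = 7189980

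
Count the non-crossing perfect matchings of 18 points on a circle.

This is counted by the nth Catalan number C_n. Here n = 18/2 = 9.
C_n = (2n)!/(n!(n+1)!), so C_{9} = 18!/(9! x 10!) = C(18,9)/10 = 48620/10.

Final answer: C_{9} = 4862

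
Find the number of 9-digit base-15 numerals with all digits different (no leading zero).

First digit: 14 (nonzero). Second: 14 (not first). Third: 13, etc.
Total: 14 x 14 x 13 x 12 x 11 x 10 x 9 x 8 x 7.

Final answer: 1695133440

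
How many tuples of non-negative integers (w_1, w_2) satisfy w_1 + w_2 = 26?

Stars and bars with 26 stars and 1 bars:
C(26+2-1, 2-1) = C(27,1).

Final answer: C(27,1) = 27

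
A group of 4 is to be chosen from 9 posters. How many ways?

C(9,4) = 9!/(4! x (9-4)!).

Final answer: C(9,4) = 126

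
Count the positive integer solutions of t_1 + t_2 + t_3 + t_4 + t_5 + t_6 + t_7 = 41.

Substitute t'_i = t_i - 1 (so t'_i >= 0). Then sum t'_i = 41 - 7 = 34.
Stars and bars: C(34+7-1, 7-1) = C(40,6).

Final answer: C(40,6) = 3838380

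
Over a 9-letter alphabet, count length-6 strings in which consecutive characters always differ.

First character: 9 choices. Each subsequent: 8 choices (must differ from the previous one).
Total: 9 x 8^5.

Final answer: 9 x 8^{5} = 294912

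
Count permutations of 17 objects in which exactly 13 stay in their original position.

Choose which 13 elements are fixed: C(17,13) = 2380.
Derange the remaining 4 using D(j) = (j-1)(D(j-1) + D(j-2)), D(0)=1, D(1)=0: D(2)=1, D(3)=2, D(4)=9.
Total: 2380 x 9.

Final answer: C(17,13) D(4) = 21420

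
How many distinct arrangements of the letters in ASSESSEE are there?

Letters (A:1, E:3, S:4). Total letters: 8.
Permutations = 8!/(4! x 3!).

Final answer: 280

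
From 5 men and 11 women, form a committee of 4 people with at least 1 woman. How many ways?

Sum over valid woman counts:
C(11,1)C(5,3) = 110
C(11,2)C(5,2) = 550
C(11,3)C(5,1) = 825
C(11,4)C(5,0) = 330
Total: 110 + 550 + 825 + 330.

Final answer: 1815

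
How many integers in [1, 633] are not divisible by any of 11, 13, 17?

|div by 11|=57, |div by 13|=48, |div by 17|=37.
|div by 11&13|=4, |div by 11&17|=3, |div by 13&17|=2, |div by all|=0.
By inclusion-exclusion, divisible by at least one: 57+48+37-4-3-2+0 = 133.
Not divisible by any: 633 - 133.

Final answer: 500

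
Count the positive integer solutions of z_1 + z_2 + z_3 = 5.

Substitute z'_i = z_i - 1 (so z'_i >= 0). Then sum z'_i = 5 - 3 = 2.
Stars and bars: C(2+3-1, 3-1) = C(4,2).

Final answer: C(4,2) = 6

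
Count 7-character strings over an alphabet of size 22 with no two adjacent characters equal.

First character: 22 choices. Each subsequent: 21 choices (must differ from the previous one).
Total: 22 x 21^6.

Final answer: 22 x 21^{6} = 1886854662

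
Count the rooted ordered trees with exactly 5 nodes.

This is counted by the nth Catalan number C_n. Here n = 5 - 1 = 4.
C_n = C(2n,n)/(n+1), so C_{4} = C(8,4)/5 = 70/5.

Final answer: C_{4} = 14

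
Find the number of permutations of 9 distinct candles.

The number of ways to arrange 9 distinct objects is 9!.

Final answer: 9! = 362880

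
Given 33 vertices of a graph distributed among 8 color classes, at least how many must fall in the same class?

By pigeonhole with 33 objects and 8 categories: ceiling(33/8).

Final answer: 5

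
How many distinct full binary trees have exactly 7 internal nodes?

This is counted by the nth Catalan number C_n. Here n = 7.
C_n = C(2n,n)/(n+1), so C_{7} = C(14,7)/8 = 3432/8.

Final answer: C_{7} = 429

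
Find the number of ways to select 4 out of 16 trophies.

C(16,4) = 16!/(4! x (16-4)!).

Final answer: C(16,4) = 1820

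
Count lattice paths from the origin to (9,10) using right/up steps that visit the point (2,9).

Paths (0,0)->(2,9): C(11,9) = 55.
Paths (2,9)->(9,10): C(8,1) = 8.
By multiplication principle: 55 x 8.

Final answer: 440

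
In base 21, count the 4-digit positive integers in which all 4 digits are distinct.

First digit: 20 (nonzero). Second: 20 (not first). Third: 19, etc.
Total: 20 x 20 x 19 x 18.

Final answer: 136800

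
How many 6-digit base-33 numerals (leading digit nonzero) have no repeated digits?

First digit: 32 (nonzero). Second: 32 (not first). Third: 31, etc.
Total: 32 x 32 x 31 x 30 x 29 x 28.

Final answer: 773283840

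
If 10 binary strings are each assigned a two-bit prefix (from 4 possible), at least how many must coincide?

There are 4 possible values for two-bit prefix. With 10 binary strings and 4 categories, by pigeonhole: ceiling(10/4).

Final answer: 3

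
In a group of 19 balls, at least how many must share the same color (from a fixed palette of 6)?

There are 6 possible values for color (from a fixed palette of 6). With 19 balls and 6 categories, by pigeonhole: ceiling(19/6).

Final answer: 4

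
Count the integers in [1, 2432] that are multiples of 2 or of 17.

Multiples of 2: 1216. Multiples of 17: 143. Of both (lcm=34): 71.
By inclusion-exclusion: 1216 + 143 - 71.

Final answer: 1288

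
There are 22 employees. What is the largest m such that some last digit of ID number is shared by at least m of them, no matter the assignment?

There are 10 possible values for last digit of ID number. With 22 employees and 10 categories, by pigeonhole: ceiling(22/10).

Final answer: 3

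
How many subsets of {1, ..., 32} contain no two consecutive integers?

Let a(n) count such subsets of {1, ..., n}. Either n is excluded (a(n-1) ways) or n is included, forcing n-1 out (a(n-2) ways), so a(n) = a(n-1) + a(n-2) with a(1)=2, a(2)=3.
Iterating the recurrence: a(1)=2, a(2)=3, a(3)=5, a(4)=8, a(5)=13, a(6)=21, a(7)=34, a(8)=55, a(9)=89, a(10)=144, a(11)=233, a(12)=377, a(13)=610, a(14)=987, a(15)=1597, a(16)=2584, a(17)=4181, a(18)=6765, a(19)=10946, a(20)=17711, a(21)=28657, a(22)=46368, a(23)=75025, a(24)=121393, a(25)=196418, a(26)=317811, a(27)=514229, a(28)=832040, a(29)=1346269, a(30)=2178309, a(31)=3524578, a(32)=5702887.

Final answer: 5702887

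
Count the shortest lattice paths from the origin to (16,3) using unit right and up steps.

Each path has 16 right steps and 3 up steps in some order (19 steps total).
Choose which 3 of the 19 steps are up: C(19,3).

Final answer: C(19,3) = 969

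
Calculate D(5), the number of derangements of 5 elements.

Derangements satisfy D(n) = (n-1)(D(n-1) + D(n-2)), starting from D(0)=1, D(1)=0.
Building up: D(2)=1, D(3)=2, D(4)=9.
D(5) = 4 x (D(4) + D(3)) = 4 x (9 + 2).

Final answer: D(5) = 44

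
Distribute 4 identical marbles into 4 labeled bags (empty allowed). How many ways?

Stars and bars: C(n+k-1, k-1) = C(7,3).

Final answer: C(7,3) = 35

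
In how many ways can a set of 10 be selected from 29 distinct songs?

C(29,10) = 29!/(10! x 19!).

Final answer: \binom{29}{10} = 20030010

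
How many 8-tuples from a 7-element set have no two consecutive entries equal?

First character: 7 choices. Each subsequent: 6 choices (must differ from the previous one).
Total: 7 x 6^7.

Final answer: 7 x 6^{7} = 1959552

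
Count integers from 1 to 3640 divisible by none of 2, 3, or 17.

|div by 2|=1820, |div by 3|=1213, |div by 17|=214.
|div by 2&3|=606, |div by 2&17|=107, |div by 3&17|=71, |div by all|=35.
By inclusion-exclusion, divisible by at least one: 1820+1213+214-606-107-71+35 = 2498.
Not divisible by any: 3640 - 2498.

Final answer: 1142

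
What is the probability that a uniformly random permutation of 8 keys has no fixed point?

Derangements satisfy D(n) = (n-1)(D(n-1) + D(n-2)), starting from D(0)=1, D(1)=0.
Building up: D(2)=1, D(3)=2, D(4)=9, D(5)=44, D(6)=265, D(7)=1854, D(8)=14833.
Total arrangements: 8! = 40320.
Probability = D(8)/8! = 2119/5760.

Final answer: D(8)/8! = 14833/40320 = 0.367882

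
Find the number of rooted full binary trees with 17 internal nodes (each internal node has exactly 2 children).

The structures are counted by the Catalan number C_n. Here n = 17.
C_n = C(2n,n)/(n+1), so C_{17} = C(34,17)/18 = 2333606220/18.

Final answer: C_{17} = 129644790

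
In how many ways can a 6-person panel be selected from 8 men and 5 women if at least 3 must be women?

Sum over valid woman counts:
C(5,3)C(8,3) = 560
C(5,4)C(8,2) = 140
C(5,5)C(8,1) = 8
Total: 560 + 140 + 8.

Final answer: 708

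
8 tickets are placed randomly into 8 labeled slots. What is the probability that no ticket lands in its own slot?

D(n) = (n-1)(D(n-1) + D(n-2)), D(0)=1, D(1)=0.
Building up: D(2)=1, D(3)=2, D(4)=9, D(5)=44, D(6)=265, D(7)=1854, D(8)=14833.
Total arrangements: 8! = 40320.
Probability = D(8)/8! = 2119/5760.

Final answer: D(8)/8! = 14833/40320 = 0.367882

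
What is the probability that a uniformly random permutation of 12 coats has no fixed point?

Derangements satisfy D(n) = (n-1)(D(n-1) + D(n-2)), starting from D(0)=1, D(1)=0.
Building up: D(2)=1, D(3)=2, D(4)=9, D(5)=44, D(6)=265, D(7)=1854, D(8)=14833, D(9)=133496, D(10)=1334961, D(11)=14684570, D(12)=176214841.
Total arrangements: 12! = 479001600.
Probability = D(12)/12! = 16019531/43545600.

Final answer: D(12)/12! = 176214841/479001600 = 0.367879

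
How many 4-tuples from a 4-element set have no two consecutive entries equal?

Let g(n) count such strings. g(1) = 4, and each valid string of length n-1 extends in 3 ways (any symbol but the last), so g(n) = 3 g(n-1).
Total: g(4) = 4 x 3^3.

Final answer: 4 x 3^{3} = 108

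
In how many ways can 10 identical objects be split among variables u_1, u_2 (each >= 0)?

Stars and bars with 10 stars and 1 bars:
C(10+2-1, 2-1) = C(11,1).

Final answer: C(11,1) = 11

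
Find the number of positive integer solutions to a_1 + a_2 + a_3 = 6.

Substitute a'_i = a_i - 1 (so a'_i >= 0). Then sum a'_i = 6 - 3 = 3.
Stars and bars: C(3+3-1, 3-1) = C(5,2).

Final answer: C(5,2) = 10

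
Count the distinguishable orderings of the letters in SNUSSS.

Letters (N:1, S:4, U:1). Total letters: 6.
Permutations = 6!/(4!).

Final answer: 30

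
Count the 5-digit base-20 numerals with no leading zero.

These are the integers in [20^4, 20^5), so the count is 20^5 - 20^4 = 19 x 20^4.

Final answer: 3040000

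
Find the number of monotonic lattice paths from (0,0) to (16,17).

Each path has 16 right steps and 17 up steps in some order (33 steps total).
Choose which 17 of the 33 steps are up: C(33,17).

Final answer: C(33,17) = 1166803110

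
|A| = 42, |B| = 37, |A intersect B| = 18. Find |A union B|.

|A union B| = |A| + |B| - |A intersect B| = 42 + 37 - 18.

Final answer: 61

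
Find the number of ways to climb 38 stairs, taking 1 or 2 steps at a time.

Condition on the final move: it is a 1-step (f(n-1) ways to get there) or a 2-step (f(n-2) ways), so f(n) = f(n-1) + f(n-2), with f(1)=1, f(2)=2.
Building up term by term: f(1)=1, f(2)=2, f(3)=3, f(4)=5, f(5)=8, f(6)=13, f(7)=21, f(8)=34, f(9)=55, f(10)=89, f(11)=144, f(12)=233, f(13)=377, f(14)=610, f(15)=987, f(16)=1597, f(17)=2584, f(18)=4181, f(19)=6765, f(20)=10946, f(21)=17711, f(22)=28657, f(23)=46368, f(24)=75025, f(25)=121393, f(26)=196418, f(27)=317811, f(28)=514229, f(29)=832040, f(30)=1346269, f(31)=2178309, f(32)=3524578, f(33)=5702887, f(34)=9227465, f(35)=14930352, f(36)=24157817, f(37)=39088169, f(38)=63245986.

Final answer: 63245986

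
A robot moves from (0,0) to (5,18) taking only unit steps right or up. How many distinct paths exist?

Each path has 5 right steps and 18 up steps in some order (23 steps total).
Choose which 18 of the 23 steps are up: C(23,18).

Final answer: C(23,18) = 33649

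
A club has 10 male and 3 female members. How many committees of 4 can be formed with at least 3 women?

Sum over valid woman counts:
C(3,3)C(10,1).

Final answer: 10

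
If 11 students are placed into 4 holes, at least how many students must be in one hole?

By the pigeonhole principle: ceiling(11/4).

Final answer: 3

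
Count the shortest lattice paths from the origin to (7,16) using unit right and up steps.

Each path has 7 right steps and 16 up steps in some order (23 steps total).
Choose which 16 of the 23 steps are up: C(23,16).

Final answer: C(23,16) = 245157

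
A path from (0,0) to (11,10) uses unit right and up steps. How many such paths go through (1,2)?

Paths (0,0)->(1,2): C(3,2) = 3.
Paths (1,2)->(11,10): C(18,8) = 43758.
By multiplication principle: 3 x 43758.

Final answer: 131274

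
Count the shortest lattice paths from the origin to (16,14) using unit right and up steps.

Each path has 16 right steps and 14 up steps in some order (30 steps total).
Choose which 14 of the 30 steps are up: C(30,14).

Final answer: C(30,14) = 145422675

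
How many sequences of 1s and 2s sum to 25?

Let f(n) be the number of climbs. Removing the last move (1 or 2 steps) gives f(n) = f(n-1) + f(n-2); base cases f(1)=1, f(2)=2.
Iterating the recurrence: f(1)=1, f(2)=2, f(3)=3, f(4)=5, f(5)=8, f(6)=13, f(7)=21, f(8)=34, f(9)=55, f(10)=89, f(11)=144, f(12)=233, f(13)=377, f(14)=610, f(15)=987, f(16)=1597, f(17)=2584, f(18)=4181, f(19)=6765, f(20)=10946, f(21)=17711, f(22)=28657, f(23)=46368, f(24)=75025, f(25)=121393.

Final answer: 121393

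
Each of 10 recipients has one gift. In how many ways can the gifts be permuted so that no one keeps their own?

D(n) = (n-1)(D(n-1) + D(n-2)), D(0)=1, D(1)=0.
D(2) = 1 x (0 + 1) = 1
D(3) = 2 x (1 + 0) = 2
D(4) = 3 x (2 + 1) = 9
D(5) = 4 x (9 + 2) = 44
D(6) = 5 x (44 + 9) = 265
D(7) = 6 x (265 + 44) = 1854
D(8) = 7 x (1854 + 265) = 14833
D(9) = 8 x (14833 + 1854) = 133496
D(10) = 9 x (D(9) + D(8)) = 9 x (133496 + 14833)

Final answer: D(10) = 1334961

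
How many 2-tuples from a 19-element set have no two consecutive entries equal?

First character: 19 choices. Each subsequent: 18 choices (must differ from the previous one).
Total: 19 x 18^1.

Final answer: 19 x 18^{1} = 342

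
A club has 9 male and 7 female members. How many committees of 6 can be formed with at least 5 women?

Sum over valid woman counts:
C(7,5)C(9,1) = 189
C(7,6)C(9,0) = 7
Total: 189 + 7.

Final answer: 196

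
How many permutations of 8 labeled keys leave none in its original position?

D(n) = (n-1)(D(n-1) + D(n-2)), D(0)=1, D(1)=0.
D(2) = 1 x (0 + 1) = 1
D(3) = 2 x (1 + 0) = 2
D(4) = 3 x (2 + 1) = 9
D(5) = 4 x (9 + 2) = 44
D(6) = 5 x (44 + 9) = 265
D(7) = 6 x (265 + 44) = 1854
D(8) = 7 x (D(7) + D(6)) = 7 x (1854 + 265)

Final answer: D(8) = 14833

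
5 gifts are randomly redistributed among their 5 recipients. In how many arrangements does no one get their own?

Derangements satisfy D(n) = (n-1)(D(n-1) + D(n-2)), starting from D(0)=1, D(1)=0.
D(2) = 1 x (0 + 1) = 1
D(3) = 2 x (1 + 0) = 2
D(4) = 3 x (2 + 1) = 9
D(5) = 4 x (D(4) + D(3)) = 4 x (9 + 2)

Final answer: D(5) = 44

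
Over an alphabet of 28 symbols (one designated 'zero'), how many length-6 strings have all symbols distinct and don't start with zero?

First digit: 27 (nonzero). Second: 27 (not first). Third: 26, etc.
Total: 27 x 27 x 26 x 25 x 24 x 23.

Final answer: 261565200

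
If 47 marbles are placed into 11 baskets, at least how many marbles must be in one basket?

By the pigeonhole principle: ceiling(47/11).

Final answer: 5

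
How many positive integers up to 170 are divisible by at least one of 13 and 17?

Multiples of 13: 13. Multiples of 17: 10. Of both (lcm=221): 0.
By inclusion-exclusion: 13 + 10 - 0.

Final answer: 23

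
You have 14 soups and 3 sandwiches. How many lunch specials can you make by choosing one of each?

By the multiplication principle: 14 x 3.

Final answer: 42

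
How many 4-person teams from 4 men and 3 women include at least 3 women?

Sum over valid woman counts:
C(3,3)C(4,1).

Final answer: 4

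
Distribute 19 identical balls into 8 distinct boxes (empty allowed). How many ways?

Stars and bars: C(n+k-1, k-1) = C(26,7).

Final answer: C(26,7) = 657800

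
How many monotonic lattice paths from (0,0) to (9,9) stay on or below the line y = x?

Total monotonic paths to (9,9): C(18,9) = 48620.
By the reflection principle, paths that go above the diagonal number C(18,10) = 43758.
Valid Dyck paths: 48620 - 43758.
(Equivalently, C_{9} = C(18,9)/10 = 48620/10.)

Final answer: C_{9} = 4862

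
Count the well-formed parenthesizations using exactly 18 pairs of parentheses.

This is a standard Catalan-number count: the answer is C_n. Here n = 18 (pairs).
C_n = (2n)!/(n!(n+1)!), so C_{18} = 36!/(18! x 19!) = C(36,18)/19 = 9075135300/19.

Final answer: C_{18} = 477638700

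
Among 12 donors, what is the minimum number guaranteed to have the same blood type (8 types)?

There are 8 possible values for blood type (8 types). With 12 donors and 8 categories, by pigeonhole: ceiling(12/8).

Final answer: 2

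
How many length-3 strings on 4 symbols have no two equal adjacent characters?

First character: 4 choices. Each subsequent: 3 choices (must differ from the previous one).
Total: 4 x 3^2.

Final answer: 4 x 3^{2} = 36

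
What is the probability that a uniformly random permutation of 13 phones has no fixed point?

Use the recurrence D(n) = (n-1)(D(n-1) + D(n-2)) with D(0)=1, D(1)=0.
Building up: D(2)=1, D(3)=2, D(4)=9, D(5)=44, D(6)=265, D(7)=1854, D(8)=14833, D(9)=133496, D(10)=1334961, D(11)=14684570, D(12)=176214841, D(13)=2290792932.
Total arrangements: 13! = 6227020800.
Probability = D(13)/13! = 63633137/172972800.

Final answer: D(13)/13! = 2290792932/6227020800 = 0.367879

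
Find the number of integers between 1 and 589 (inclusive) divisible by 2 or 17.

Multiples of 2: 294. Multiples of 17: 34. Of both (lcm=34): 17.
By inclusion-exclusion: 294 + 34 - 17.

Final answer: 311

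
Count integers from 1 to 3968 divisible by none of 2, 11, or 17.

|div by 2|=1984, |div by 11|=360, |div by 17|=233.
|div by 2&11|=180, |div by 2&17|=116, |div by 11&17|=21, |div by all|=10.
By inclusion-exclusion, divisible by at least one: 1984+360+233-180-116-21+10 = 2270.
Not divisible by any: 3968 - 2270.

Final answer: 1698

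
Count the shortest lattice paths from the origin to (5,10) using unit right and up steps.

Each path has 5 right steps and 10 up steps in some order (15 steps total).
Choose which 10 of the 15 steps are up: C(15,10).

Final answer: C(15,10) = 3003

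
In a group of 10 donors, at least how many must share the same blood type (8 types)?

There are 8 possible values for blood type (8 types). With 10 donors and 8 categories, by pigeonhole: ceiling(10/8).

Final answer: 2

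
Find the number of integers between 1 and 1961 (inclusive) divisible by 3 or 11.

Multiples of 3: 653. Multiples of 11: 178. Of both (lcm=33): 59.
By inclusion-exclusion: 653 + 178 - 59.

Final answer: 772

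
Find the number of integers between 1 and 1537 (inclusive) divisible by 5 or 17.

Multiples of 5: 307. Multiples of 17: 90. Of both (lcm=85): 18.
By inclusion-exclusion: 307 + 90 - 18.

Final answer: 379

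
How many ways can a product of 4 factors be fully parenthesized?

This is a standard Catalan-number count: the answer is C_n. Here n = 4 - 1 = 3.
C_n = C(2n,n)/(n+1), so C_{3} = C(6,3)/4 = 20/4.

Final answer: C_{3} = 5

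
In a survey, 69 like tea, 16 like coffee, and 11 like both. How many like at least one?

|A union B| = |A| + |B| - |A intersect B| = 69 + 16 - 11.

Final answer: 74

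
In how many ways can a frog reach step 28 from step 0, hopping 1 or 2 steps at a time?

Let f(n) count the ways. The last step is size 1 or 2, so f(n) = f(n-1) + f(n-2) with f(1)=1, f(2)=2.
Iterating the recurrence: f(1)=1, f(2)=2, f(3)=3, f(4)=5, f(5)=8, f(6)=13, f(7)=21, f(8)=34, f(9)=55, f(10)=89, f(11)=144, f(12)=233, f(13)=377, f(14)=610, f(15)=987, f(16)=1597, f(17)=2584, f(18)=4181, f(19)=6765, f(20)=10946, f(21)=17711, f(22)=28657, f(23)=46368, f(24)=75025, f(25)=121393, f(26)=196418, f(27)=317811, f(28)=514229.

Final answer: 514229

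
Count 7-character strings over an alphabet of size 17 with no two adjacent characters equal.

First character: 17 choices. Each subsequent: 16 choices (must differ from the previous one).
Total: 17 x 16^6.

Final answer: 17 x 16^{6} = 285212672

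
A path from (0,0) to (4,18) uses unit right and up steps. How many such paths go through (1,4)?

Paths (0,0)->(1,4): C(5,4) = 5.
Paths (1,4)->(4,18): C(17,14) = 680.
By multiplication principle: 5 x 680.

Final answer: 3400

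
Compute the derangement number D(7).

Use the recurrence D(n) = (n-1)(D(n-1) + D(n-2)) with D(0)=1, D(1)=0.
Building up: D(2)=1, D(3)=2, D(4)=9, D(5)=44, D(6)=265.
D(7) = 6 x (D(6) + D(5)) = 6 x (265 + 44).

Final answer: D(7) = 1854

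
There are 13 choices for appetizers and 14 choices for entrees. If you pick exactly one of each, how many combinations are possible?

By the multiplication principle: 13 x 14.

Final answer: 182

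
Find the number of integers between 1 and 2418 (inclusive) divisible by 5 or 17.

Multiples of 5: 483. Multiples of 17: 142. Of both (lcm=85): 28.
By inclusion-exclusion: 483 + 142 - 28.

Final answer: 597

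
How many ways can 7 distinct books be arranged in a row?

The number of ways to arrange 7 distinct objects is 7!.

Final answer: 7! = 5040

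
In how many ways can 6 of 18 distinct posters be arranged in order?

P(18,6) = 18!/(18-6)! = 18!/12!.

Final answer: P(18,6) = 13366080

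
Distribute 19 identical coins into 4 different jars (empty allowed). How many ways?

Stars and bars: C(n+k-1, k-1) = C(22,3).

Final answer: C(22,3) = 1540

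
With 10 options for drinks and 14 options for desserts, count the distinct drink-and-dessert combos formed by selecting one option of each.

By the multiplication principle: 10 x 14.

Final answer: 140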